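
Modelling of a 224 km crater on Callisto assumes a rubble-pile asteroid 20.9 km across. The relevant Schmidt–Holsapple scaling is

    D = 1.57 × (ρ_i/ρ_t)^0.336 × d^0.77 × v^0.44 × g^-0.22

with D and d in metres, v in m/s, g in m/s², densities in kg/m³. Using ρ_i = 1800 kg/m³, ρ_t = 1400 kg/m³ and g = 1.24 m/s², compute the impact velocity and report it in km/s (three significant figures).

Rearranging for v: v = [D / (1.57 · (1800/1400)^0.336 · 20900^0.77 · 1.24^-0.22)]^(1/0.44).
D = 224000 m.
(1800/1400)^0.336 = 1.088
20900^0.77 = 2121
1.24^-0.22 = 0.9538
Denominator = 1.57 × 1.088 × 2121 × 0.9538 = 3456
D / 3456 = 224000 / 3456 = 64.81
v = 64.81^(1/0.44) = 64.81^2.2727 = 13101 m/s

v ≈ 13.1 km/s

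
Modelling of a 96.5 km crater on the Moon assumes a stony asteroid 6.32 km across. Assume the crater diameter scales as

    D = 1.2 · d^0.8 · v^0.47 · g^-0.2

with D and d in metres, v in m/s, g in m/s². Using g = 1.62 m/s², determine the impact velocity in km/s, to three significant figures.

v ≈ 11.4 km/s

Rearranging for v: v = [D / (1.2 · 6320^0.8 · 1.62^-0.2)]^(1/0.47).
D = 96500 m.
6320^0.8 = 1098
1.62^-0.2 = 0.9080
Denominator = 1.2 × 1098 × 0.9080 = 1196
D / 1196 = 96500 / 1196 = 80.69
v = 80.69^(1/0.47) = 80.69^2.1277 = 11406 m/s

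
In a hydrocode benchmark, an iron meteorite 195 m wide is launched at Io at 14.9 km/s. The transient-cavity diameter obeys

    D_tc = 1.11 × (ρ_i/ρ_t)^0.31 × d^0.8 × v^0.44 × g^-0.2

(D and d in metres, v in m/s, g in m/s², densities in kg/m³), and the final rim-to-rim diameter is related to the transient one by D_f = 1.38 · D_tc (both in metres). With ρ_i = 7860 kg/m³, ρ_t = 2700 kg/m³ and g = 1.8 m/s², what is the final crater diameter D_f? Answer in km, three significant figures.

D_f ≈ 8.84 km

v = 14900 m/s.
(ρ_i/ρ_t)^0.31 = (7860/2700)^0.31 = 1.393
d^0.8 = 195^0.8 = 67.92
v^0.44 = 14900^0.44 = 68.58
g^-0.2 = 1.8^-0.2 = 0.8891
D_tc = 1.11 × 1.393 × 67.92 × 68.58 × 0.8891 = 6404 m
D_f = 1.38 × 6404 = 8838 m
     = 8.838 km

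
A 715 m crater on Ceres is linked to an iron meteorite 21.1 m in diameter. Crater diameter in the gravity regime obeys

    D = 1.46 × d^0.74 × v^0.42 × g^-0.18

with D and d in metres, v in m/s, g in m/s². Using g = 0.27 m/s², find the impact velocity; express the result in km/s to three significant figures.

v ≈ 6.72 km/s

Rearranging for v: v = [D / (1.46 · 21.1^0.74 · 0.27^-0.18)]^(1/0.42).
21.1^0.74 = 9.549
0.27^-0.18 = 1.266
Denominator = 1.46 × 9.549 × 1.266 = 17.65
D / 17.65 = 715 / 17.65 = 40.51
v = 40.51^(1/0.42) = 40.51^2.381 = 6724 m/s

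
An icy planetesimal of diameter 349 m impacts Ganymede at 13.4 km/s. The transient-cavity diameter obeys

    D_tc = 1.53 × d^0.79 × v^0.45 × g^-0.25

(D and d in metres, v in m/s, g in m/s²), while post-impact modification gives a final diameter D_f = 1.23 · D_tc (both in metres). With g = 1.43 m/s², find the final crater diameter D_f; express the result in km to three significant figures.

v = 13400 m/s.
d^0.79 = 349^0.79 = 102.1
v^0.45 = 13400^0.45 = 71.98
g^-0.25 = 1.43^-0.25 = 0.9145
D_tc = 1.53 × 102.1 × 71.98 × 0.9145 = 10280 m
D_f = 1.23 × 10280 = 12644 m
     = 12.64 km

D_f ≈ 12.6 km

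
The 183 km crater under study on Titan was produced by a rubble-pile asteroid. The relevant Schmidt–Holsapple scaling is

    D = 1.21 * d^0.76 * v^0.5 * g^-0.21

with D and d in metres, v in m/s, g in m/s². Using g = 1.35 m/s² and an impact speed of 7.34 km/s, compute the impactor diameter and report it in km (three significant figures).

d ≈ 20.3 km

Rearranging for d: d = [D / (1.21 · 7340^0.5 · 1.35^-0.21)]^(1/0.76).
D = 183000 m.
7340^0.5 = 85.67
1.35^-0.21 = 0.9389
Denominator = 1.21 × 85.67 × 0.9389 = 97.33
D / 97.33 = 183000 / 97.33 = 1880
d = 1880^(1/0.76) = 1880^1.3158 = 20330 m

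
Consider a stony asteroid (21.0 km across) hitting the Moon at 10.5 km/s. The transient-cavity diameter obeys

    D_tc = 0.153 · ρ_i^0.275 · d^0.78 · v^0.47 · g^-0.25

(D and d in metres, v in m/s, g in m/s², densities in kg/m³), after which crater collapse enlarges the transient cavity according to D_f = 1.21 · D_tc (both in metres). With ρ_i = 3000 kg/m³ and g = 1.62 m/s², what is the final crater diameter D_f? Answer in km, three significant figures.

In SI: d = 21000 m, v = 10500 m/s.
ρ_i^0.275 = 3000^0.275 = 9.041
d^0.78 = 21000^0.78 = 2351
v^0.47 = 10500^0.47 = 77.62
g^-0.25 = 1.62^-0.25 = 0.8864
D_tc = 0.153 × 9.041 × 2351 × 77.62 × 0.8864 = 2.238 × 10^5 m
D_f = 1.21 × 2.238 × 10^5 = 2.708 × 10^5 m
     = 270.8 km

D_f ≈ 271 km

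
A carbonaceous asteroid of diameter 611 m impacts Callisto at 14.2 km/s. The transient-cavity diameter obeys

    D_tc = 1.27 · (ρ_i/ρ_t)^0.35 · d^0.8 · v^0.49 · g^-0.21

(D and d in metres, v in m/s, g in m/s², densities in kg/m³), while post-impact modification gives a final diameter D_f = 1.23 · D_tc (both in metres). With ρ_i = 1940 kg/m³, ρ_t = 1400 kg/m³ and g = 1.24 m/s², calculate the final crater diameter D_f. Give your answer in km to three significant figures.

D_f ≈ 30.7 km

v = 14200 m/s.
(ρ_i/ρ_t)^0.35 = (1940/1400)^0.35 = 1.121
d^0.8 = 611^0.8 = 169.4
v^0.49 = 14200^0.49 = 108.3
g^-0.21 = 1.24^-0.21 = 0.9558
D_tc = 1.27 × 1.121 × 169.4 × 108.3 × 0.9558 = 24960 m
D_f = 1.23 × 24960 = 30701 m
     = 30.70 km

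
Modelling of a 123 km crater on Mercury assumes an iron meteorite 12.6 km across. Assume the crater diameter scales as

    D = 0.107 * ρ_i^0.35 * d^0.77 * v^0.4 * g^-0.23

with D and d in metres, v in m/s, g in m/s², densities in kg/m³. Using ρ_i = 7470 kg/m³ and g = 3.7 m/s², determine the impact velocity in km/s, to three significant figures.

v ≈ 15.7 km/s

Rearranging for v: v = [D / (0.107 · 7470^0.35 · 12600^0.77 · 3.7^-0.23)]^(1/0.4).
D = 123000 m.
7470^0.35 = 22.68
12600^0.77 = 1436
3.7^-0.23 = 0.7401
Denominator = 0.107 × 22.68 × 1436 × 0.7401 = 2579
D / 2579 = 123000 / 2579 = 47.69
v = 47.69^(1/0.4) = 47.69^2.5 = 15706 m/s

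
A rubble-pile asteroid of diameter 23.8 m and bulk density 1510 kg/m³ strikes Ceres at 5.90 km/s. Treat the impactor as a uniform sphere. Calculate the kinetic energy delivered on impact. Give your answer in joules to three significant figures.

E ≈ 1.86 × 10^14 J

v = 5900 m/s.
Mass m = (π/6) ρ d³ = (π/6) × 1510 × (23.8)³ = 1.066 × 10^7 kg
E = ½ m v² = 0.5 × 1.066 × 10^7 × (5900)² = 1.855 × 10^14 J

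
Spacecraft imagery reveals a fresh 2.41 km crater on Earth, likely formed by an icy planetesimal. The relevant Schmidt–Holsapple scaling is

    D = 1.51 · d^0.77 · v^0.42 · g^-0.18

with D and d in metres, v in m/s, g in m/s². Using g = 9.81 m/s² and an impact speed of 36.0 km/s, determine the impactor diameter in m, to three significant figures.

d ≈ 80.6 m

Rearranging for d: d = [D / (1.51 · 36000^0.42 · 9.81^-0.18)]^(1/0.77).
D = 2410 m.
36000^0.42 = 81.97
9.81^-0.18 = 0.6630
Denominator = 1.51 × 81.97 × 0.6630 = 82.06
D / 82.06 = 2410 / 82.06 = 29.37
d = 29.37^(1/0.77) = 29.37^1.2987 = 80.61 m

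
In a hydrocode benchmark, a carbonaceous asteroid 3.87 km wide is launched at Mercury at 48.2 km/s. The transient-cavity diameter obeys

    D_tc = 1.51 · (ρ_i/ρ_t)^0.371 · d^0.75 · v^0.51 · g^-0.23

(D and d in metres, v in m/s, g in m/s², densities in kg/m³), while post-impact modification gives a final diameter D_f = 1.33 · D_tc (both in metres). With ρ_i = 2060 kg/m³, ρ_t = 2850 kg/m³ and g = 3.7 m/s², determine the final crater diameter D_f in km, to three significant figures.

In SI: d = 3870 m, v = 48200 m/s.
(ρ_i/ρ_t)^0.371 = (2060/2850)^0.371 = 0.8865
d^0.75 = 3870^0.75 = 490.7
v^0.51 = 48200^0.51 = 244.5
g^-0.23 = 3.7^-0.23 = 0.7401
D_tc = 1.51 × 0.8865 × 490.7 × 244.5 × 0.7401 = 1.189 × 10^5 m
D_f = 1.33 × 1.189 × 10^5 = 1.581 × 10^5 m
     = 158.1 km

D_f ≈ 158 km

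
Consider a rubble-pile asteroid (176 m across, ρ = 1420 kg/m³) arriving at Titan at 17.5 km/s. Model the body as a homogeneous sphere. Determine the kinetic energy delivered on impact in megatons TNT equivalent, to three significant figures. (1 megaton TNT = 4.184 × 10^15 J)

v = 17500 m/s.
Mass m = (π/6) ρ d³ = (π/6) × 1420 × (176)³ = 4.053 × 10^9 kg
E = ½ m v² = 0.5 × 4.053 × 10^9 × (17500)² = 6.206 × 10^17 J
   = 6.206 × 10^17 / 4.184×10^15 = 148.3 Mt

E ≈ 148 Mt TNT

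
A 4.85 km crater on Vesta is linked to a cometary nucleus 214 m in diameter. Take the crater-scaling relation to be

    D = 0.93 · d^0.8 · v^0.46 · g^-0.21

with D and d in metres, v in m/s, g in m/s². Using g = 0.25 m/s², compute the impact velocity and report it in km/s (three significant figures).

Rearranging for v: v = [D / (0.93 · 214^0.8 · 0.25^-0.21)]^(1/0.46).
D = 4850 m.
214^0.8 = 73.17
0.25^-0.21 = 1.338
Denominator = 0.93 × 73.17 × 1.338 = 91.05
D / 91.05 = 4850 / 91.05 = 53.27
v = 53.27^(1/0.46) = 53.27^2.1739 = 5665 m/s

v ≈ 5.67 km/s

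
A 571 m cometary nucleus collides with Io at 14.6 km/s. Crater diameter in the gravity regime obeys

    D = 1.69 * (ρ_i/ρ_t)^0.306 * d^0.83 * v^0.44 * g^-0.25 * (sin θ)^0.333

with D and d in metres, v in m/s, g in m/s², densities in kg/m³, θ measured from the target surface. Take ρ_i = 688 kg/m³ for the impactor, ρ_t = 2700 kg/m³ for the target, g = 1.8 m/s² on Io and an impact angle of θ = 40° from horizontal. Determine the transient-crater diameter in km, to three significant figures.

In SI units: v = 14600 m/s.
(ρ_i/ρ_t)^0.306 = (688/2700)^0.306 = 0.6581
d^0.83 = 571^0.83 = 194.1
v^0.44 = 14600^0.44 = 67.97
g^-0.25 = 1.8^-0.25 = 0.8633
(sin 40°)^0.333 = 0.6428^0.333 = 0.8632
D = 1.69 × 0.6581 × 194.1 × 67.97 × 0.8633 × 0.8632 = 10934 m
   = 10.93 km

D ≈ 10.9 km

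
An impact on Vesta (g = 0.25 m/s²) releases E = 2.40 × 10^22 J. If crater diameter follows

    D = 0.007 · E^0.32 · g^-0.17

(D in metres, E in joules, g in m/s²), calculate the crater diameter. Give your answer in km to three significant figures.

D ≈ 129 km

E^0.32 = (2.40 × 10^22)^0.32 = 1.451 × 10^7
g^-0.17 = 0.25^-0.17 = 1.266
D = 0.007 × 1.451 × 10^7 × 1.266 = 1.286 × 10^5 m
   = 128.6 km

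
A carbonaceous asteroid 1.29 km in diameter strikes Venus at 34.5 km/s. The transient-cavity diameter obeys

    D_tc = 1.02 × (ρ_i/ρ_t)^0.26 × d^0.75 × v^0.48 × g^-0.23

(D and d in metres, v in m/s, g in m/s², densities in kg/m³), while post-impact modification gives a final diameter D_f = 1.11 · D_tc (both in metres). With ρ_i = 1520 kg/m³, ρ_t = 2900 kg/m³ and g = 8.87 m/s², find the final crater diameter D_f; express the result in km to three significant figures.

In SI: d = 1290 m, v = 34500 m/s.
(ρ_i/ρ_t)^0.26 = (1520/2900)^0.26 = 0.8454
d^0.75 = 1290^0.75 = 215.2
v^0.48 = 34500^0.48 = 150.7
g^-0.23 = 8.87^-0.23 = 0.6053
D_tc = 1.02 × 0.8454 × 215.2 × 150.7 × 0.6053 = 16930 m
D_f = 1.11 × 16930 = 18792 m
     = 18.79 km

D_f ≈ 18.8 km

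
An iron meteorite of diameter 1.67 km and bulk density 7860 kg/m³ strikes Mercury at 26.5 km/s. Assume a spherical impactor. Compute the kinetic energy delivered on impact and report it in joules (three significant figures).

d = 1670 m; v = 26500 m/s.
Mass m = (π/6) ρ d³ = (π/6) × 7860 × (1670)³ = 1.917 × 10^13 kg
E = ½ m v² = 0.5 × 1.917 × 10^13 × (26500)² = 6.731 × 10^21 J

E ≈ 6.73 × 10^21 J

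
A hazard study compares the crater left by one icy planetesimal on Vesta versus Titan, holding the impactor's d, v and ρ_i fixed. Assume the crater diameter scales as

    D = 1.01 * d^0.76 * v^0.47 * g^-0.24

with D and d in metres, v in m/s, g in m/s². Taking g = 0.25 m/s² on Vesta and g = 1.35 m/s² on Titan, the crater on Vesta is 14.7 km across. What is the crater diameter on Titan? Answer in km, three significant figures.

D ≈ 9.81 km

All impactor-dependent factors cancel in the ratio, leaving D_Titan/D_Vesta = (g_Titan/g_Vesta)^-0.24.
(1.35/0.25)^-0.24 = 5.400^-0.24 = 0.6672
D_Titan = 0.6672 × 14.7 km = 9.81 km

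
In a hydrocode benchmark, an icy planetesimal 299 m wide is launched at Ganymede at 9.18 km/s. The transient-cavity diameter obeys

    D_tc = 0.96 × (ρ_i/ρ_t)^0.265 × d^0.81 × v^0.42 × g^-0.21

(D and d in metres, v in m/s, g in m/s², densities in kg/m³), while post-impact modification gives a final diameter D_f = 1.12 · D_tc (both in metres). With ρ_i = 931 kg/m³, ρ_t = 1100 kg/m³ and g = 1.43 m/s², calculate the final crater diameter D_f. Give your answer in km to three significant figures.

v = 9180 m/s.
(ρ_i/ρ_t)^0.265 = (931/1100)^0.265 = 0.9568
d^0.81 = 299^0.81 = 101.2
v^0.42 = 9180^0.42 = 46.17
g^-0.21 = 1.43^-0.21 = 0.9276
D_tc = 0.96 × 0.9568 × 101.2 × 46.17 × 0.9276 = 3981 m
D_f = 1.12 × 3981 = 4459 m
     = 4.459 km

D_f ≈ 4.46 km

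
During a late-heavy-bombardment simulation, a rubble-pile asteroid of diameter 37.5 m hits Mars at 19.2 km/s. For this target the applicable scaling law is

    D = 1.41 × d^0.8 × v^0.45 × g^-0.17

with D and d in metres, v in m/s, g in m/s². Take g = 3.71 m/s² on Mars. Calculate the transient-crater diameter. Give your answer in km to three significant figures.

In SI units: v = 19200 m/s.
d^0.8 = 37.5^0.8 = 18.16
v^0.45 = 19200^0.45 = 84.62
g^-0.17 = 3.71^-0.17 = 0.8002
D = 1.41 × 18.16 × 84.62 × 0.8002 = 1734 m
   = 1.734 km

D ≈ 1.73 km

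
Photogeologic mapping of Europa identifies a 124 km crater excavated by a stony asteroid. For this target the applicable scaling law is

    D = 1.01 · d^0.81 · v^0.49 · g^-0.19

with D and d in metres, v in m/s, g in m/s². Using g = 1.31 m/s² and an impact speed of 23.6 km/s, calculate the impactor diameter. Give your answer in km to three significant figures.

d ≈ 4.62 km

Rearranging for d: d = [D / (1.01 · 23600^0.49 · 1.31^-0.19)]^(1/0.81).
D = 124000 m.
23600^0.49 = 138.9
1.31^-0.19 = 0.9500
Denominator = 1.01 × 138.9 × 0.9500 = 133.3
D / 133.3 = 124000 / 133.3 = 930.2
d = 930.2^(1/0.81) = 930.2^1.2346 = 4624 m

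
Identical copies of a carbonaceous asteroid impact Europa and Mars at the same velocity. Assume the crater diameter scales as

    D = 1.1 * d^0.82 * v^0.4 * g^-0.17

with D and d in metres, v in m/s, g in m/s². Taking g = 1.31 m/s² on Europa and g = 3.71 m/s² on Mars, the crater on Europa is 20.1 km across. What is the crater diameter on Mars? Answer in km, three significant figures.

All impactor-dependent factors cancel in the ratio, leaving D_Mars/D_Europa = (g_Mars/g_Europa)^-0.17.
(3.71/1.31)^-0.17 = 2.832^-0.17 = 0.8378
D_Mars = 0.8378 × 20.1 km = 16.8 km

D ≈ 16.8 km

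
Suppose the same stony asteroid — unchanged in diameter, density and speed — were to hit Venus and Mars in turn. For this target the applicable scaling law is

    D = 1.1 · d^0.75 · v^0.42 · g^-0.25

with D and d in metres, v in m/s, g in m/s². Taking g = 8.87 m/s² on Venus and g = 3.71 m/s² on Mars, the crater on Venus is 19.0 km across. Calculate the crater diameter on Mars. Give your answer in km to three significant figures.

All impactor-dependent factors cancel in the ratio, leaving D_Mars/D_Venus = (g_Mars/g_Venus)^-0.25.
(3.71/8.87)^-0.25 = 0.4183^-0.25 = 1.243
D_Mars = 1.243 × 19.0 km = 23.6 km

D ≈ 23.6 km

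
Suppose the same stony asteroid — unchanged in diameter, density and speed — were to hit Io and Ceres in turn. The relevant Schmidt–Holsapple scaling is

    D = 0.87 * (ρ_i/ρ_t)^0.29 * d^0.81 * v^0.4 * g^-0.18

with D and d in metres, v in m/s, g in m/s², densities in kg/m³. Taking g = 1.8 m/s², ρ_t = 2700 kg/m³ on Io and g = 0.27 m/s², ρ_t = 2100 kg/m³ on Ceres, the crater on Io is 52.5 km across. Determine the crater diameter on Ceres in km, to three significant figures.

D ≈ 79.5 km

The impactor-only factors (d, v, ρ_i) cancel in the ratio, leaving D_Ceres/D_Io = (g_Ceres/g_Io)^-0.18 · (ρ_t,Io/ρ_t,Ceres)^0.29.
(0.27/1.8)^-0.18 = 0.1500^-0.18 = 1.407
(2700/2100)^0.29 = 1.286^0.29 = 1.076
Ratio = 1.407 × 1.076 = 1.514
D_Ceres = 1.514 × 52.5 km = 79.5 km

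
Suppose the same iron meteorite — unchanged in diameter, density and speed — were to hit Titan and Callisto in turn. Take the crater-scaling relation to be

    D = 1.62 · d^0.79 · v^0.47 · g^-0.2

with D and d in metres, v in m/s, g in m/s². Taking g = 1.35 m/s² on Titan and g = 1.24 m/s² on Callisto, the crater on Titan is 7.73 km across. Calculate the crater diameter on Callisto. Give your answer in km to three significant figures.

All impactor-dependent factors cancel in the ratio, leaving D_Callisto/D_Titan = (g_Callisto/g_Titan)^-0.2.
(1.24/1.35)^-0.2 = 0.9185^-0.2 = 1.017
D_Callisto = 1.017 × 7.73 km = 7.86 km

D ≈ 7.86 km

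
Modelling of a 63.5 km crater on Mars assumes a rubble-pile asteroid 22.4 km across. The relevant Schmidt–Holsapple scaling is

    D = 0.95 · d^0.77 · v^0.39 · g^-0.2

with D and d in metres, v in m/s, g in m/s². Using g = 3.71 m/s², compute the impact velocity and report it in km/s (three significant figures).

Rearranging for v: v = [D / (0.95 · 22400^0.77 · 3.71^-0.2)]^(1/0.39).
D = 63500 m.
22400^0.77 = 2237
3.71^-0.2 = 0.7694
Denominator = 0.95 × 2237 × 0.7694 = 1635
D / 1635 = 63500 / 1635 = 38.84
v = 38.84^(1/0.39) = 38.84^2.5641 = 11887 m/s

v ≈ 11.9 km/s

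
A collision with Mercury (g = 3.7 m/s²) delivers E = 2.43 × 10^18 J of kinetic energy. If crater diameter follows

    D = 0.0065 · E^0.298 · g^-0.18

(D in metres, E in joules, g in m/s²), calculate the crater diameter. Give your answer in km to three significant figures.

D ≈ 1.55 km

E^0.298 = (2.43 × 10^18)^0.298 = 3.012 × 10^5
g^-0.18 = 3.7^-0.18 = 0.7902
D = 0.0065 × 3.012 × 10^5 × 0.7902 = 1547 m
   = 1.547 km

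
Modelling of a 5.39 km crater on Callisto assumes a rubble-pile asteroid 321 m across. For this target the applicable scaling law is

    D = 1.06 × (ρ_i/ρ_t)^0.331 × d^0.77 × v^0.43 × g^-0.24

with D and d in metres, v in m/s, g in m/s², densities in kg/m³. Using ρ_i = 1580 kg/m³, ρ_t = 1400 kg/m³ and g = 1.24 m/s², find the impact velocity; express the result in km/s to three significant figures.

v ≈ 13.9 km/s

Rearranging for v: v = [D / (1.06 · (1580/1400)^0.331 · 321^0.77 · 1.24^-0.24)]^(1/0.43).
D = 5390 m.
(1580/1400)^0.331 = 1.041
321^0.77 = 85.12
1.24^-0.24 = 0.9497
Denominator = 1.06 × 1.041 × 85.12 × 0.9497 = 89.20
D / 89.20 = 5390 / 89.20 = 60.43
v = 60.43^(1/0.43) = 60.43^2.3256 = 13883 m/s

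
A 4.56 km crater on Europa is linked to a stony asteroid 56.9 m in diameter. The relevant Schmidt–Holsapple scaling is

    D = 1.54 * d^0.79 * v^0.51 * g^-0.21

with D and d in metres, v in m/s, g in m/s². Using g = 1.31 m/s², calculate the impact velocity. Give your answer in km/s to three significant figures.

v ≈ 13.7 km/s

Rearranging for v: v = [D / (1.54 · 56.9^0.79 · 1.31^-0.21)]^(1/0.51).
D = 4560 m.
56.9^0.79 = 24.35
1.31^-0.21 = 0.9449
Denominator = 1.54 × 24.35 × 0.9449 = 35.43
D / 35.43 = 4560 / 35.43 = 128.7
v = 128.7^(1/0.51) = 128.7^1.9608 = 13692 m/s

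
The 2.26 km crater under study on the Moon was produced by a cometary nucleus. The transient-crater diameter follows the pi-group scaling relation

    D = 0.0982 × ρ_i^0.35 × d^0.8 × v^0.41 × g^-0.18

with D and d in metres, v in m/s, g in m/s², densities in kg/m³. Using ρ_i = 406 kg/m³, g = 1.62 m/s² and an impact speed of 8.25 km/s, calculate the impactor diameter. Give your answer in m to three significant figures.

Rearranging for d: d = [D / (0.0982 · 406^0.35 · 8250^0.41 · 1.62^-0.18)]^(1/0.8).
D = 2260 m.
406^0.35 = 8.184
8250^0.41 = 40.34
1.62^-0.18 = 0.9168
Denominator = 0.0982 × 8.184 × 40.34 × 0.9168 = 29.72
D / 29.72 = 2260 / 29.72 = 76.04
d = 76.04^(1/0.8) = 76.04^1.25 = 224.5 m

d ≈ 225 m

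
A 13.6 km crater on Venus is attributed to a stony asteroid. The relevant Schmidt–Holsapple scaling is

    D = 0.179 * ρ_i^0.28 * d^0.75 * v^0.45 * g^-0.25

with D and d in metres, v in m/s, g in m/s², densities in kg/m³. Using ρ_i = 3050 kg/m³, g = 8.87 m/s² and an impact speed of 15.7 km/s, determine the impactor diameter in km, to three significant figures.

d ≈ 1.01 km

Rearranging for d: d = [D / (0.179 · 3050^0.28 · 15700^0.45 · 8.87^-0.25)]^(1/0.75).
D = 13600 m.
3050^0.28 = 9.454
15700^0.45 = 77.30
8.87^-0.25 = 0.5795
Denominator = 0.179 × 9.454 × 77.30 × 0.5795 = 75.81
D / 75.81 = 13600 / 75.81 = 179.4
d = 179.4^(1/0.75) = 179.4^1.3333 = 1012 m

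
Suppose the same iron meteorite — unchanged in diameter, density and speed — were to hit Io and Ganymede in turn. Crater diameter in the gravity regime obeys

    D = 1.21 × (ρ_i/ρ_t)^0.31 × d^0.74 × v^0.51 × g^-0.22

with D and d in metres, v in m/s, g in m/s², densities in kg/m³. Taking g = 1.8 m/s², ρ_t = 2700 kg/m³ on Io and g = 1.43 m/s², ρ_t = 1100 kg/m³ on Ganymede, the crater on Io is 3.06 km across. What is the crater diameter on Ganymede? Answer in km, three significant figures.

The impactor-only factors (d, v, ρ_i) cancel in the ratio, leaving D_Ganymede/D_Io = (g_Ganymede/g_Io)^-0.22 · (ρ_t,Io/ρ_t,Ganymede)^0.31.
(1.43/1.8)^-0.22 = 0.7944^-0.22 = 1.052
(2700/1100)^0.31 = 2.455^0.31 = 1.321
Ratio = 1.052 × 1.321 = 1.390
D_Ganymede = 1.390 × 3.06 km = 4.25 km

D ≈ 4.25 km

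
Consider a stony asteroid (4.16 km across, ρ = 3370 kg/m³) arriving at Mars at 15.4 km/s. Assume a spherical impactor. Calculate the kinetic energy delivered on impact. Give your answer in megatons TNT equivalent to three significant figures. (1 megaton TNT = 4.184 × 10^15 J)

d = 4160 m; v = 15400 m/s.
Mass m = (π/6) ρ d³ = (π/6) × 3370 × (4160)³ = 1.270 × 10^14 kg
E = ½ m v² = 0.5 × 1.270 × 10^14 × (15400)² = 1.506 × 10^22 J
   = 1.506 × 10^22 / 4.184×10^15 = 3.599 × 10^6 Mt

E ≈ 3.60 × 10^6 Mt TNT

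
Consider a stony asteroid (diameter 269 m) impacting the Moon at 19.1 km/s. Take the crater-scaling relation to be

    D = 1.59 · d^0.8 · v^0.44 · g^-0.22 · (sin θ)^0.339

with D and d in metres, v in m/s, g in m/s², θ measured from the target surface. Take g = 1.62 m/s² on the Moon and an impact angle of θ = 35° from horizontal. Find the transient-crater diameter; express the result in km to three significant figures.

D ≈ 7.96 km

In SI units: v = 19100 m/s.
d^0.8 = 269^0.8 = 87.86
v^0.44 = 19100^0.44 = 76.50
g^-0.22 = 1.62^-0.22 = 0.8993
(sin 35°)^0.339 = 0.5736^0.339 = 0.8283
D = 1.59 × 87.86 × 76.50 × 0.8993 × 0.8283 = 7961 m
   = 7.961 km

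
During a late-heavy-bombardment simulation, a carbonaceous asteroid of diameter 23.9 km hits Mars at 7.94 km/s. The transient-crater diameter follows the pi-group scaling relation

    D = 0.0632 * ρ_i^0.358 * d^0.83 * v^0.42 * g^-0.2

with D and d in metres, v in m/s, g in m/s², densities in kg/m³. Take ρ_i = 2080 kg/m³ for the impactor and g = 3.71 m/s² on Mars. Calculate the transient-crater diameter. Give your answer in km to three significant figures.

D ≈ 140 km

In SI units: d = 23900 m, v = 7940 m/s.
ρ_i^0.358 = 2080^0.358 = 15.41
d^0.83 = 23900^0.83 = 4306
v^0.42 = 7940^0.42 = 43.44
g^-0.2 = 3.71^-0.2 = 0.7694
D = 0.0632 × 15.41 × 4306 × 43.44 × 0.7694 = 1.402 × 10^5 m
   = 140.2 km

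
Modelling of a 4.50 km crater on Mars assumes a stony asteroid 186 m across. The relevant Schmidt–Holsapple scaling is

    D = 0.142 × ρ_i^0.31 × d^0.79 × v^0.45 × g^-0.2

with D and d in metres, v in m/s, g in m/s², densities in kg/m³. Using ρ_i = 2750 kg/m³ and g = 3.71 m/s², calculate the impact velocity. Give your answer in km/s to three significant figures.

v ≈ 7.97 km/s

Rearranging for v: v = [D / (0.142 · 2750^0.31 · 186^0.79 · 3.71^-0.2)]^(1/0.45).
D = 4500 m.
2750^0.31 = 11.65
186^0.79 = 62.07
3.71^-0.2 = 0.7694
Denominator = 0.142 × 11.65 × 62.07 × 0.7694 = 79.00
D / 79.00 = 4500 / 79.00 = 56.96
v = 56.96^(1/0.45) = 56.96^2.2222 = 7966 m/s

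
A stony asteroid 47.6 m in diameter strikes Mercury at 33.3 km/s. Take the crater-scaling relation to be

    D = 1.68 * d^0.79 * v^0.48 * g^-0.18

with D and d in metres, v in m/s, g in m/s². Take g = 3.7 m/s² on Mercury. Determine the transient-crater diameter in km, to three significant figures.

D ≈ 4.16 km

In SI units: v = 33300 m/s.
d^0.79 = 47.6^0.79 = 21.15
v^0.48 = 33300^0.48 = 148.2
g^-0.18 = 3.7^-0.18 = 0.7902
D = 1.68 × 21.15 × 148.2 × 0.7902 = 4161 m
   = 4.161 km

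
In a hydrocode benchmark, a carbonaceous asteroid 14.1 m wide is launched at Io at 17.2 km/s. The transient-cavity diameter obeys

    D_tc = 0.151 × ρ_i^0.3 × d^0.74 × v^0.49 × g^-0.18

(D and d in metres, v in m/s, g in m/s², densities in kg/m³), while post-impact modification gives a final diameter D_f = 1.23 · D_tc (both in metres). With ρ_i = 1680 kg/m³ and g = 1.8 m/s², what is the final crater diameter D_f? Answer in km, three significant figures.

D_f ≈ 1.31 km

v = 17200 m/s.
ρ_i^0.3 = 1680^0.3 = 9.281
d^0.74 = 14.1^0.74 = 7.086
v^0.49 = 17200^0.49 = 119.0
g^-0.18 = 1.8^-0.18 = 0.8996
D_tc = 0.151 × 9.281 × 7.086 × 119.0 × 0.8996 = 1063 m
D_f = 1.23 × 1063 = 1307 m
     = 1.307 km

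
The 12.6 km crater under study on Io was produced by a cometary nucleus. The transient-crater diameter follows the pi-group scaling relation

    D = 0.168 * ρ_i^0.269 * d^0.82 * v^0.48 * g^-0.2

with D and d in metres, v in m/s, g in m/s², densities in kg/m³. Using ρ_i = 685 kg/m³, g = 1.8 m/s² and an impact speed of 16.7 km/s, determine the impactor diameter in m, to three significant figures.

d ≈ 403 m

Rearranging for d: d = [D / (0.168 · 685^0.269 · 16700^0.48 · 1.8^-0.2)]^(1/0.82).
D = 12600 m.
685^0.269 = 5.792
16700^0.48 = 106.4
1.8^-0.2 = 0.8891
Denominator = 0.168 × 5.792 × 106.4 × 0.8891 = 92.05
D / 92.05 = 12600 / 92.05 = 136.9
d = 136.9^(1/0.82) = 136.9^1.2195 = 403.0 m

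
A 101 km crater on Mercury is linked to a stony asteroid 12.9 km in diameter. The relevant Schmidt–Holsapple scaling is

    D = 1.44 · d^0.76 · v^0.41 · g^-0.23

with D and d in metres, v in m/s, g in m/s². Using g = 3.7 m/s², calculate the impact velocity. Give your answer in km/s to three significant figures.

Rearranging for v: v = [D / (1.44 · 12900^0.76 · 3.7^-0.23)]^(1/0.41).
D = 101000 m.
12900^0.76 = 1331
3.7^-0.23 = 0.7401
Denominator = 1.44 × 1331 × 0.7401 = 1419
D / 1419 = 101000 / 1419 = 71.18
v = 71.18^(1/0.41) = 71.18^2.439 = 32953 m/s

v ≈ 33.0 km/s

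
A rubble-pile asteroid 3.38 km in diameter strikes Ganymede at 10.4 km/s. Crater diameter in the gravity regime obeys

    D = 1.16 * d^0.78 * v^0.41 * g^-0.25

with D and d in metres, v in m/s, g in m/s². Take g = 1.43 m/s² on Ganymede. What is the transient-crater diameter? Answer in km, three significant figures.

D ≈ 26.6 km

In SI units: d = 3380 m, v = 10400 m/s.
d^0.78 = 3380^0.78 = 565.7
v^0.41 = 10400^0.41 = 44.36
g^-0.25 = 1.43^-0.25 = 0.9145
D = 1.16 × 565.7 × 44.36 × 0.9145 = 26621 m
   = 26.62 km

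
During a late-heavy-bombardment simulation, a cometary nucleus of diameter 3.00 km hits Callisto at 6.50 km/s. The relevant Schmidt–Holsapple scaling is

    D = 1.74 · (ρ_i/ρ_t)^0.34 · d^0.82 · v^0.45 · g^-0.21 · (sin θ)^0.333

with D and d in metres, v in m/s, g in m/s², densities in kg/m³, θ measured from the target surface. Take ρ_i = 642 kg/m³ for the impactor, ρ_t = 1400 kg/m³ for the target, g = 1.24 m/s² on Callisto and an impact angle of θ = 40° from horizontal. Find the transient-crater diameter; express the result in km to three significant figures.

In SI units: d = 3000 m, v = 6500 m/s.
(ρ_i/ρ_t)^0.34 = (642/1400)^0.34 = 0.7671
d^0.82 = 3000^0.82 = 710.0
v^0.45 = 6500^0.45 = 51.98
g^-0.21 = 1.24^-0.21 = 0.9558
(sin 40°)^0.333 = 0.6428^0.333 = 0.8632
D = 1.74 × 0.7671 × 710.0 × 51.98 × 0.9558 × 0.8632 = 40642 m
   = 40.64 km

D ≈ 40.6 km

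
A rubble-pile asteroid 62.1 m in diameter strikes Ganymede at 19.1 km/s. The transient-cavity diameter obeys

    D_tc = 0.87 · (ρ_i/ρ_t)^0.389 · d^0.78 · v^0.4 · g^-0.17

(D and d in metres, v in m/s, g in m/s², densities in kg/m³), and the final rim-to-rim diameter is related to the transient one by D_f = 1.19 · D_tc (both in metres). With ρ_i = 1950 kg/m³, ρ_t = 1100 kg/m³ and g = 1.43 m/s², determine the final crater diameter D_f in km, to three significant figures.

D_f ≈ 1.57 km

v = 19100 m/s.
(ρ_i/ρ_t)^0.389 = (1950/1100)^0.389 = 1.249
d^0.78 = 62.1^0.78 = 25.04
v^0.4 = 19100^0.4 = 51.57
g^-0.17 = 1.43^-0.17 = 0.9410
D_tc = 0.87 × 1.249 × 25.04 × 51.57 × 0.9410 = 1320 m
D_f = 1.19 × 1320 = 1571 m
     = 1.571 km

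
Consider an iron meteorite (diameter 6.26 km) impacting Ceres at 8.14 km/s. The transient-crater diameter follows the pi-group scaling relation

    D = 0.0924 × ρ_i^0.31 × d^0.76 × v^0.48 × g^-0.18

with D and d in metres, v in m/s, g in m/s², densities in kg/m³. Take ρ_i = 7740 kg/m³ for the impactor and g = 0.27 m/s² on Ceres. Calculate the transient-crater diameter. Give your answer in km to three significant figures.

In SI units: d = 6260 m, v = 8140 m/s.
ρ_i^0.31 = 7740^0.31 = 16.05
d^0.76 = 6260^0.76 = 768.1
v^0.48 = 8140^0.48 = 75.35
g^-0.18 = 0.27^-0.18 = 1.266
D = 0.0924 × 16.05 × 768.1 × 75.35 × 1.266 = 1.087 × 10^5 m
   = 108.7 km

D ≈ 109 km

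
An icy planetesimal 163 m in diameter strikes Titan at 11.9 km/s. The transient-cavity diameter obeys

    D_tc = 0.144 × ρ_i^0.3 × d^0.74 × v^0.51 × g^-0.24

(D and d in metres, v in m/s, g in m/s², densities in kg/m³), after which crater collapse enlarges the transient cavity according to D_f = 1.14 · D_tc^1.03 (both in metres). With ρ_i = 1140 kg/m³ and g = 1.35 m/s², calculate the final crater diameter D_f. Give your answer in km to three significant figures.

D_f ≈ 8.50 km

v = 11900 m/s.
ρ_i^0.3 = 1140^0.3 = 8.262
d^0.74 = 163^0.74 = 43.35
v^0.51 = 11900^0.51 = 119.8
g^-0.24 = 1.35^-0.24 = 0.9305
D_tc = 0.144 × 8.262 × 43.35 × 119.8 × 0.9305 = 5749 m
D_f = 1.14 × (5749)^1.03 = 8497 m
     = 8.497 km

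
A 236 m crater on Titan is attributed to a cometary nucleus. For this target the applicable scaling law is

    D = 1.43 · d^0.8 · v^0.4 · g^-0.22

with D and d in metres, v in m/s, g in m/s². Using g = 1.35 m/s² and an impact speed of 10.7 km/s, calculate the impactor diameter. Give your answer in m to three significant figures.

Rearranging for d: d = [D / (1.43 · 10700^0.4 · 1.35^-0.22)]^(1/0.8).
10700^0.4 = 40.90
1.35^-0.22 = 0.9361
Denominator = 1.43 × 40.90 × 0.9361 = 54.75
D / 54.75 = 236 / 54.75 = 4.311
d = 4.311^(1/0.8) = 4.311^1.25 = 6.212 m

d ≈ 6.21 m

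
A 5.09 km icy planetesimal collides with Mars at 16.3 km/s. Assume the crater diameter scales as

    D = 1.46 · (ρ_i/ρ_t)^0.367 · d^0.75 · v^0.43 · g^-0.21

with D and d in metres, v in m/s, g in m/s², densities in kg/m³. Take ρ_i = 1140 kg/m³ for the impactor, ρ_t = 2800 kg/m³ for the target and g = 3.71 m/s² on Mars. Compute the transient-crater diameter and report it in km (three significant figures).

D ≈ 31.1 km

In SI units: d = 5090 m, v = 16300 m/s.
(ρ_i/ρ_t)^0.367 = (1140/2800)^0.367 = 0.7191
d^0.75 = 5090^0.75 = 602.6
v^0.43 = 16300^0.43 = 64.75
g^-0.21 = 3.71^-0.21 = 0.7593
D = 1.46 × 0.7191 × 602.6 × 64.75 × 0.7593 = 31105 m
   = 31.10 km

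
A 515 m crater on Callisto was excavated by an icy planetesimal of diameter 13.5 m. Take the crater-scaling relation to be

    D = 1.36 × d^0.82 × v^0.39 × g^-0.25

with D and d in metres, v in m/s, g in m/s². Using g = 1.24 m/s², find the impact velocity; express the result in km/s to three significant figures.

Rearranging for v: v = [D / (1.36 · 13.5^0.82 · 1.24^-0.25)]^(1/0.39).
13.5^0.82 = 8.450
1.24^-0.25 = 0.9476
Denominator = 1.36 × 8.450 × 0.9476 = 10.89
D / 10.89 = 515 / 10.89 = 47.29
v = 47.29^(1/0.39) = 47.29^2.5641 = 19691 m/s

v ≈ 19.7 km/s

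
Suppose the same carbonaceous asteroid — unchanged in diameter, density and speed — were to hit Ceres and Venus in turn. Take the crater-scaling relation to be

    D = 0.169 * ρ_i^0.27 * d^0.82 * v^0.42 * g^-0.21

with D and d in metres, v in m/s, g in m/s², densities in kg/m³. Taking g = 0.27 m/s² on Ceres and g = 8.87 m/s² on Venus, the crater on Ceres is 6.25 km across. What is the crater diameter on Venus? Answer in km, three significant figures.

D ≈ 3.00 km

All impactor-dependent factors cancel in the ratio, leaving D_Venus/D_Ceres = (g_Venus/g_Ceres)^-0.21.
(8.87/0.27)^-0.21 = 32.85^-0.21 = 0.4803
D_Venus = 0.4803 × 6.25 km = 3.00 km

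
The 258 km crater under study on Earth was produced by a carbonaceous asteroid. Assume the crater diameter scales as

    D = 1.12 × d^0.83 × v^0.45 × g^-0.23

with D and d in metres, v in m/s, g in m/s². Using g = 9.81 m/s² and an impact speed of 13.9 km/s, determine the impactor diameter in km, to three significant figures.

Rearranging for d: d = [D / (1.12 · 13900^0.45 · 9.81^-0.23)]^(1/0.83).
D = 258000 m.
13900^0.45 = 73.17
9.81^-0.23 = 0.5914
Denominator = 1.12 × 73.17 × 0.5914 = 48.47
D / 48.47 = 258000 / 48.47 = 5323
d = 5323^(1/0.83) = 5323^1.2048 = 30851 m

d ≈ 30.9 km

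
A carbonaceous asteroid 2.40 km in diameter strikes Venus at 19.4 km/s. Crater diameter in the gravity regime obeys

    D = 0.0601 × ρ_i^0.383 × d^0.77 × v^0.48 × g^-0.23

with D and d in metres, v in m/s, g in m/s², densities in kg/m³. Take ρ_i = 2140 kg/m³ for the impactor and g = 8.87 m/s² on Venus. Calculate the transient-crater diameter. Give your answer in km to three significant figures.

In SI units: d = 2400 m, v = 19400 m/s.
ρ_i^0.383 = 2140^0.383 = 18.86
d^0.77 = 2400^0.77 = 400.6
v^0.48 = 19400^0.48 = 114.3
g^-0.23 = 8.87^-0.23 = 0.6053
D = 0.0601 × 18.86 × 400.6 × 114.3 × 0.6053 = 31416 m
   = 31.42 km

D ≈ 31.4 km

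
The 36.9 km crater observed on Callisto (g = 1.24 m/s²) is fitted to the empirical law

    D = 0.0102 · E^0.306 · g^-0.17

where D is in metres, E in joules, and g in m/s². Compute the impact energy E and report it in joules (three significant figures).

E ≈ 3.05 × 10^21 J

Rearranging: E = [D / (0.0102 · g^-0.17)]^(1/0.306).
D = 36900 m.
g^-0.17 = 1.24^-0.17 = 0.9641
D / (0.0102 × 0.9641) = 36900 / (9.834 × 10^-3) = 3.752 × 10^6
E = (3.752 × 10^6)^3.268 = 3.053 × 10^21 J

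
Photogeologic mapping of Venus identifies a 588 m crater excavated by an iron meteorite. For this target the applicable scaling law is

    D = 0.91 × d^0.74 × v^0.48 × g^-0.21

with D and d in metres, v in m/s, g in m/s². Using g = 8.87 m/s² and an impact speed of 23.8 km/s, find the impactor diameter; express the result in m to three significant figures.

Rearranging for d: d = [D / (0.91 · 23800^0.48 · 8.87^-0.21)]^(1/0.74).
23800^0.48 = 126.1
8.87^-0.21 = 0.6323
Denominator = 0.91 × 126.1 × 0.6323 = 72.56
D / 72.56 = 588 / 72.56 = 8.104
d = 8.104^(1/0.74) = 8.104^1.3514 = 16.91 m

d ≈ 16.9 m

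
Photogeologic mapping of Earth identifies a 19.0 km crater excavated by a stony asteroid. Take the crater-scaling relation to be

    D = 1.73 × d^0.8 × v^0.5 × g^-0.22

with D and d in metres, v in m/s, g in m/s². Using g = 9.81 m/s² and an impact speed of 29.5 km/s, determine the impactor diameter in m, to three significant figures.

Rearranging for d: d = [D / (1.73 · 29500^0.5 · 9.81^-0.22)]^(1/0.8).
D = 19000 m.
29500^0.5 = 171.8
9.81^-0.22 = 0.6051
Denominator = 1.73 × 171.8 × 0.6051 = 179.8
D / 179.8 = 19000 / 179.8 = 105.7
d = 105.7^(1/0.8) = 105.7^1.25 = 338.9 m

d ≈ 339 m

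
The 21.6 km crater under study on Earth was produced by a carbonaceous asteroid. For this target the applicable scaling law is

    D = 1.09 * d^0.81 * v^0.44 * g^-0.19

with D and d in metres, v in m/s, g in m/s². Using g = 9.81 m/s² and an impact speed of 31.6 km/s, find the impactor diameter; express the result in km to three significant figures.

Rearranging for d: d = [D / (1.09 · 31600^0.44 · 9.81^-0.19)]^(1/0.81).
D = 21600 m.
31600^0.44 = 95.47
9.81^-0.19 = 0.6480
Denominator = 1.09 × 95.47 × 0.6480 = 67.43
D / 67.43 = 21600 / 67.43 = 320.3
d = 320.3^(1/0.81) = 320.3^1.2346 = 1240 m

d ≈ 1.24 km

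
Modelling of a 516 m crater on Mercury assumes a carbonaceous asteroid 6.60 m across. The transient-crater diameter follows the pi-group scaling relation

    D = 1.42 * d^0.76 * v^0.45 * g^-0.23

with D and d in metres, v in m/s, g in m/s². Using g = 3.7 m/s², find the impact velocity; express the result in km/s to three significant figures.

v ≈ 39.4 km/s

Rearranging for v: v = [D / (1.42 · 6.6^0.76 · 3.7^-0.23)]^(1/0.45).
6.6^0.76 = 4.196
3.7^-0.23 = 0.7401
Denominator = 1.42 × 4.196 × 0.7401 = 4.410
D / 4.410 = 516 / 4.410 = 117.0
v = 117.0^(1/0.45) = 117.0^2.2222 = 39439 m/s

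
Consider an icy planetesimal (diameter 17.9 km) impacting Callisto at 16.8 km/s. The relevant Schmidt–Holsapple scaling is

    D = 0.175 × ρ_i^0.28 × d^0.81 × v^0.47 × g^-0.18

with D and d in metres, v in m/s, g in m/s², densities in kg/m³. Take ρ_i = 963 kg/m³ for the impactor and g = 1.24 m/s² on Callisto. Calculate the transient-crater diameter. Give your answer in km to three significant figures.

D ≈ 311 km

In SI units: d = 17900 m, v = 16800 m/s.
ρ_i^0.28 = 963^0.28 = 6.846
d^0.81 = 17900^0.81 = 2785
v^0.47 = 16800^0.47 = 96.80
g^-0.18 = 1.24^-0.18 = 0.9620
D = 0.175 × 6.846 × 2785 × 96.80 × 0.9620 = 3.107 × 10^5 m
   = 310.7 km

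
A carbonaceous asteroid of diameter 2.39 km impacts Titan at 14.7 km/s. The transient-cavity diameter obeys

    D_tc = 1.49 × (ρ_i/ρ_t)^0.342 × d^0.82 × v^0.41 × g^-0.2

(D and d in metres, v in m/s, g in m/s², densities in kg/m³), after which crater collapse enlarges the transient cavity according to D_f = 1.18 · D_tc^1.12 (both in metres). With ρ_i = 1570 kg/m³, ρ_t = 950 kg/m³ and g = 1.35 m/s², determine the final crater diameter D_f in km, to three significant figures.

In SI: d = 2390 m, v = 14700 m/s.
(ρ_i/ρ_t)^0.342 = (1570/950)^0.342 = 1.187
d^0.82 = 2390^0.82 = 589.2
v^0.41 = 14700^0.41 = 51.12
g^-0.2 = 1.35^-0.2 = 0.9417
D_tc = 1.49 × 1.187 × 589.2 × 51.12 × 0.9417 = 50170 m
D_f = 1.18 × (50170)^1.12 = 2.170 × 10^5 m
     = 217.0 km

D_f ≈ 217 km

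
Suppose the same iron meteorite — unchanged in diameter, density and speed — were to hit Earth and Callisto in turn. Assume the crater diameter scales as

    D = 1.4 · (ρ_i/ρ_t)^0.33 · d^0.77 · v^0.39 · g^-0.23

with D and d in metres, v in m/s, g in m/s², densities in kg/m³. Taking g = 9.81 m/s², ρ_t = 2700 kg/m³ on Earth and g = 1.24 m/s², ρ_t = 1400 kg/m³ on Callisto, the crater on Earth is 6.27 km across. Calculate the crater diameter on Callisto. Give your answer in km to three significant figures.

The impactor-only factors (d, v, ρ_i) cancel in the ratio, leaving D_Callisto/D_Earth = (g_Callisto/g_Earth)^-0.23 · (ρ_t,Earth/ρ_t,Callisto)^0.33.
(1.24/9.81)^-0.23 = 0.1264^-0.23 = 1.609
(2700/1400)^0.33 = 1.929^0.33 = 1.242
Ratio = 1.609 × 1.242 = 1.998
D_Callisto = 1.998 × 6.27 km = 12.5 km

D ≈ 12.5 km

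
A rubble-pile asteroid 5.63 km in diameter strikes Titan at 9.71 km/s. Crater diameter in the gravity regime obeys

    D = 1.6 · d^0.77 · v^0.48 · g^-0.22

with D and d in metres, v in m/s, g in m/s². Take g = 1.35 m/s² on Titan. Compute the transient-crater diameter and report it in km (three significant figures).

In SI units: d = 5630 m, v = 9710 m/s.
d^0.77 = 5630^0.77 = 772.5
v^0.48 = 9710^0.48 = 82.01
g^-0.22 = 1.35^-0.22 = 0.9361
D = 1.6 × 772.5 × 82.01 × 0.9361 = 94887 m
   = 94.89 km

D ≈ 94.9 km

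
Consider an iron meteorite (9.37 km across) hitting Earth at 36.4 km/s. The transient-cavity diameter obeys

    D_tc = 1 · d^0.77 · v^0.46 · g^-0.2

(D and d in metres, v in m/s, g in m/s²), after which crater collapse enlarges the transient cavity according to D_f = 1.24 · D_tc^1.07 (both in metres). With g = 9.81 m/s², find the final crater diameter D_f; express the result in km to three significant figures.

D_f ≈ 250 km

In SI: d = 9370 m, v = 36400 m/s.
d^0.77 = 9370^0.77 = 1144
v^0.46 = 36400^0.46 = 125.3
g^-0.2 = 9.81^-0.2 = 0.6334
D_tc = 1 × 1144 × 125.3 × 0.6334 = 90790 m
D_f = 1.24 × (90790)^1.07 = 2.503 × 10^5 m
     = 250.3 km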